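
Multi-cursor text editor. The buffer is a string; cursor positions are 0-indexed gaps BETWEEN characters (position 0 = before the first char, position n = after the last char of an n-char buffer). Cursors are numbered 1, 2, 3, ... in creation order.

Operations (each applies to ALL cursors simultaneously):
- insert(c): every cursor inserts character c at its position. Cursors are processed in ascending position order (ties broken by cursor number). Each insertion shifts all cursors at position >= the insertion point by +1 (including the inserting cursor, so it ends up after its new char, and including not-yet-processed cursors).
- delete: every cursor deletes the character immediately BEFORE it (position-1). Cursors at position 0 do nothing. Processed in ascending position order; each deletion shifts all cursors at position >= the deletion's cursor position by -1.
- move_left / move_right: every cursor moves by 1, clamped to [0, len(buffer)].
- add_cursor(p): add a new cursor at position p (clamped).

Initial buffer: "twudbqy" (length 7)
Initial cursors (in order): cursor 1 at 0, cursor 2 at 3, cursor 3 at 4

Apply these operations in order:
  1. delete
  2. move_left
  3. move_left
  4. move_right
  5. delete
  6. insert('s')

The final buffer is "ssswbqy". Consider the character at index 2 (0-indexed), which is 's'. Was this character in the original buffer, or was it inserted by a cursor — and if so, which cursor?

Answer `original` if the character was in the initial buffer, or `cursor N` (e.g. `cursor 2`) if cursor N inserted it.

After op 1 (delete): buffer="twbqy" (len 5), cursors c1@0 c2@2 c3@2, authorship .....
After op 2 (move_left): buffer="twbqy" (len 5), cursors c1@0 c2@1 c3@1, authorship .....
After op 3 (move_left): buffer="twbqy" (len 5), cursors c1@0 c2@0 c3@0, authorship .....
After op 4 (move_right): buffer="twbqy" (len 5), cursors c1@1 c2@1 c3@1, authorship .....
After op 5 (delete): buffer="wbqy" (len 4), cursors c1@0 c2@0 c3@0, authorship ....
After op 6 (insert('s')): buffer="ssswbqy" (len 7), cursors c1@3 c2@3 c3@3, authorship 123....
Authorship (.=original, N=cursor N): 1 2 3 . . . .
Index 2: author = 3

Answer: cursor 3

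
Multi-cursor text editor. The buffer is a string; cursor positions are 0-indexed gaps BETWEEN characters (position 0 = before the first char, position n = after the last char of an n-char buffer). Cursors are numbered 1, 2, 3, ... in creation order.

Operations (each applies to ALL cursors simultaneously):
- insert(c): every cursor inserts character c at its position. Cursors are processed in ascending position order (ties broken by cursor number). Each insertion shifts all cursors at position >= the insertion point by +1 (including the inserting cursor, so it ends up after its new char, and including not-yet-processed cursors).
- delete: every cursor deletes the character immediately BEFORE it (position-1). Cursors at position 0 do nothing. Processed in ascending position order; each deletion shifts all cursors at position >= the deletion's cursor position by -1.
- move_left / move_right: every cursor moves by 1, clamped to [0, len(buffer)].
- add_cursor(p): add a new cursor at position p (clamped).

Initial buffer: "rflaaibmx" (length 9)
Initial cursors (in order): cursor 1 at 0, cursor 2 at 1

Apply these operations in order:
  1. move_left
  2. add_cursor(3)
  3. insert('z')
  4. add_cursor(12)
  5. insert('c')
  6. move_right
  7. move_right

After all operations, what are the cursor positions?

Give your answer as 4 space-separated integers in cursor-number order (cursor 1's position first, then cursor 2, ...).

Answer: 6 6 11 16

Derivation:
After op 1 (move_left): buffer="rflaaibmx" (len 9), cursors c1@0 c2@0, authorship .........
After op 2 (add_cursor(3)): buffer="rflaaibmx" (len 9), cursors c1@0 c2@0 c3@3, authorship .........
After op 3 (insert('z')): buffer="zzrflzaaibmx" (len 12), cursors c1@2 c2@2 c3@6, authorship 12...3......
After op 4 (add_cursor(12)): buffer="zzrflzaaibmx" (len 12), cursors c1@2 c2@2 c3@6 c4@12, authorship 12...3......
After op 5 (insert('c')): buffer="zzccrflzcaaibmxc" (len 16), cursors c1@4 c2@4 c3@9 c4@16, authorship 1212...33......4
After op 6 (move_right): buffer="zzccrflzcaaibmxc" (len 16), cursors c1@5 c2@5 c3@10 c4@16, authorship 1212...33......4
After op 7 (move_right): buffer="zzccrflzcaaibmxc" (len 16), cursors c1@6 c2@6 c3@11 c4@16, authorship 1212...33......4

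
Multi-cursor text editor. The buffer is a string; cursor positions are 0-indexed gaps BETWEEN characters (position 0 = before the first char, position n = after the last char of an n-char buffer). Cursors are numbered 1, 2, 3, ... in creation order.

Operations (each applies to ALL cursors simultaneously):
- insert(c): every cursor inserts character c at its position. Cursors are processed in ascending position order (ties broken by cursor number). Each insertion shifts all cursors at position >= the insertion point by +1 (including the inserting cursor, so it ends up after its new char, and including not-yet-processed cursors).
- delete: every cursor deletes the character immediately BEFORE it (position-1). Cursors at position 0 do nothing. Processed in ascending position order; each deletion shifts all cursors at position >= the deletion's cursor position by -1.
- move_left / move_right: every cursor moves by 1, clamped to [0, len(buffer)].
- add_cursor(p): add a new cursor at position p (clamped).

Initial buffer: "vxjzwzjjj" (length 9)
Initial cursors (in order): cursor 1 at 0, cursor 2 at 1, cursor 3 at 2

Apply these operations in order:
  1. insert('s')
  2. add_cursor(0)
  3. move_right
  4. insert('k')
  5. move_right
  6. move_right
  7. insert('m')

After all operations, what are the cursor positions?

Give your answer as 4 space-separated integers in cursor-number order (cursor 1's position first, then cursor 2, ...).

After op 1 (insert('s')): buffer="svsxsjzwzjjj" (len 12), cursors c1@1 c2@3 c3@5, authorship 1.2.3.......
After op 2 (add_cursor(0)): buffer="svsxsjzwzjjj" (len 12), cursors c4@0 c1@1 c2@3 c3@5, authorship 1.2.3.......
After op 3 (move_right): buffer="svsxsjzwzjjj" (len 12), cursors c4@1 c1@2 c2@4 c3@6, authorship 1.2.3.......
After op 4 (insert('k')): buffer="skvksxksjkzwzjjj" (len 16), cursors c4@2 c1@4 c2@7 c3@10, authorship 14.12.23.3......
After op 5 (move_right): buffer="skvksxksjkzwzjjj" (len 16), cursors c4@3 c1@5 c2@8 c3@11, authorship 14.12.23.3......
After op 6 (move_right): buffer="skvksxksjkzwzjjj" (len 16), cursors c4@4 c1@6 c2@9 c3@12, authorship 14.12.23.3......
After op 7 (insert('m')): buffer="skvkmsxmksjmkzwmzjjj" (len 20), cursors c4@5 c1@8 c2@12 c3@16, authorship 14.142.123.23..3....

Answer: 8 12 16 5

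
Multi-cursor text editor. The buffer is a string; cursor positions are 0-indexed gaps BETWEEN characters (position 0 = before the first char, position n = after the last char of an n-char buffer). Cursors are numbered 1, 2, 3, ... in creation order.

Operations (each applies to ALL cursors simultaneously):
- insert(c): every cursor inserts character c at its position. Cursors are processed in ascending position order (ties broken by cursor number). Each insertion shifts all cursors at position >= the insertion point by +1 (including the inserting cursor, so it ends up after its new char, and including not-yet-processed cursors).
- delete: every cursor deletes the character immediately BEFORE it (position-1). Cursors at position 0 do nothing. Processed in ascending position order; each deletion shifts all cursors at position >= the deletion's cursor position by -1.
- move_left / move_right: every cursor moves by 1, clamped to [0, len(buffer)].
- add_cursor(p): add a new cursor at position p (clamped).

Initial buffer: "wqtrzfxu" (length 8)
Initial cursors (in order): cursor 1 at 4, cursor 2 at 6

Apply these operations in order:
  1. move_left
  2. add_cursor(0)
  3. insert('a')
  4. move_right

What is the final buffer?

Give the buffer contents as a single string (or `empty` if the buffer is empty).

Answer: awqtarzafxu

Derivation:
After op 1 (move_left): buffer="wqtrzfxu" (len 8), cursors c1@3 c2@5, authorship ........
After op 2 (add_cursor(0)): buffer="wqtrzfxu" (len 8), cursors c3@0 c1@3 c2@5, authorship ........
After op 3 (insert('a')): buffer="awqtarzafxu" (len 11), cursors c3@1 c1@5 c2@8, authorship 3...1..2...
After op 4 (move_right): buffer="awqtarzafxu" (len 11), cursors c3@2 c1@6 c2@9, authorship 3...1..2...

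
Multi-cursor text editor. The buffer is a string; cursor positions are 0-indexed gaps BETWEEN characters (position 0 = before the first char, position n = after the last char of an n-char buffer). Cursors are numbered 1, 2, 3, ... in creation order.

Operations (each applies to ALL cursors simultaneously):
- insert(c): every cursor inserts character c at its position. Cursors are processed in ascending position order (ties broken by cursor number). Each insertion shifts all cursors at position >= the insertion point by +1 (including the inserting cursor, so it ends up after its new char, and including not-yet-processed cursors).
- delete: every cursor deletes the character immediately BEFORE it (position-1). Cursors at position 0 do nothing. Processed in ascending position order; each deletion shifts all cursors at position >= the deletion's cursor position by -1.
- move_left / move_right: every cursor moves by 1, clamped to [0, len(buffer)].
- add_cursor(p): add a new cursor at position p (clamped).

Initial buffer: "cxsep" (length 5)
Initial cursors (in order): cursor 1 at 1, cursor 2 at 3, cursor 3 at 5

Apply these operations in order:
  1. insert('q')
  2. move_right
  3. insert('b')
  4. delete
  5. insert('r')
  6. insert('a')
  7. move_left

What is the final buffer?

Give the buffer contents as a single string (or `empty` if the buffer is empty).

After op 1 (insert('q')): buffer="cqxsqepq" (len 8), cursors c1@2 c2@5 c3@8, authorship .1..2..3
After op 2 (move_right): buffer="cqxsqepq" (len 8), cursors c1@3 c2@6 c3@8, authorship .1..2..3
After op 3 (insert('b')): buffer="cqxbsqebpqb" (len 11), cursors c1@4 c2@8 c3@11, authorship .1.1.2.2.33
After op 4 (delete): buffer="cqxsqepq" (len 8), cursors c1@3 c2@6 c3@8, authorship .1..2..3
After op 5 (insert('r')): buffer="cqxrsqerpqr" (len 11), cursors c1@4 c2@8 c3@11, authorship .1.1.2.2.33
After op 6 (insert('a')): buffer="cqxrasqerapqra" (len 14), cursors c1@5 c2@10 c3@14, authorship .1.11.2.22.333
After op 7 (move_left): buffer="cqxrasqerapqra" (len 14), cursors c1@4 c2@9 c3@13, authorship .1.11.2.22.333

Answer: cqxrasqerapqra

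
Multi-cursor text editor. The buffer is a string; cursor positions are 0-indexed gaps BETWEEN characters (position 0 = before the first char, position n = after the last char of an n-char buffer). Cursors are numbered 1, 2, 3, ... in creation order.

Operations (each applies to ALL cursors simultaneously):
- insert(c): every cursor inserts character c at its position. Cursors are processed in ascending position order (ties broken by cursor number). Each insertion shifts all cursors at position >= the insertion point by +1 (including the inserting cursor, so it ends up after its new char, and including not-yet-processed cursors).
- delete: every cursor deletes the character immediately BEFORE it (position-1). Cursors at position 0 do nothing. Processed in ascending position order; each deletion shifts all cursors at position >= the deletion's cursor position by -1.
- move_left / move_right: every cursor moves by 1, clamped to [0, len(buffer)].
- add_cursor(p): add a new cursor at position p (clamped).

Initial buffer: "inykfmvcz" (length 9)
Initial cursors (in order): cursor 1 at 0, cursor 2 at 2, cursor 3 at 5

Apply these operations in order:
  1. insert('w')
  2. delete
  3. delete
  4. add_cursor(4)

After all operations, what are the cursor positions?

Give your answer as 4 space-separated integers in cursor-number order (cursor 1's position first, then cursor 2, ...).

Answer: 0 1 3 4

Derivation:
After op 1 (insert('w')): buffer="winwykfwmvcz" (len 12), cursors c1@1 c2@4 c3@8, authorship 1..2...3....
After op 2 (delete): buffer="inykfmvcz" (len 9), cursors c1@0 c2@2 c3@5, authorship .........
After op 3 (delete): buffer="iykmvcz" (len 7), cursors c1@0 c2@1 c3@3, authorship .......
After op 4 (add_cursor(4)): buffer="iykmvcz" (len 7), cursors c1@0 c2@1 c3@3 c4@4, authorship .......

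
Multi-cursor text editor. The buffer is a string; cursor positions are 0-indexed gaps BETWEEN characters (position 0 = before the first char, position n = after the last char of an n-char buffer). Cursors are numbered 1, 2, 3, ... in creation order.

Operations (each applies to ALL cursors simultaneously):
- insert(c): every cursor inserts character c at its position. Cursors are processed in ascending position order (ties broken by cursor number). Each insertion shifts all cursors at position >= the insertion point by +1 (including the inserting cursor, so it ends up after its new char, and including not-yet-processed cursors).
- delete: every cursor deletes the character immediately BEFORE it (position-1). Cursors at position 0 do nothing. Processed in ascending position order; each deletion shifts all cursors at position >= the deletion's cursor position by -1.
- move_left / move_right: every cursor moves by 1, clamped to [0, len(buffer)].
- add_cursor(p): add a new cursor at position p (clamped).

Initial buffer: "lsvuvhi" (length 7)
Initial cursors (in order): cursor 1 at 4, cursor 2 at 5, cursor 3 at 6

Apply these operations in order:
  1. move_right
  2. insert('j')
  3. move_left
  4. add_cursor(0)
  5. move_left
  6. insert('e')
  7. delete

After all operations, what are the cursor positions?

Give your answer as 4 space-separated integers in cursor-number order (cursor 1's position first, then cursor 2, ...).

After op 1 (move_right): buffer="lsvuvhi" (len 7), cursors c1@5 c2@6 c3@7, authorship .......
After op 2 (insert('j')): buffer="lsvuvjhjij" (len 10), cursors c1@6 c2@8 c3@10, authorship .....1.2.3
After op 3 (move_left): buffer="lsvuvjhjij" (len 10), cursors c1@5 c2@7 c3@9, authorship .....1.2.3
After op 4 (add_cursor(0)): buffer="lsvuvjhjij" (len 10), cursors c4@0 c1@5 c2@7 c3@9, authorship .....1.2.3
After op 5 (move_left): buffer="lsvuvjhjij" (len 10), cursors c4@0 c1@4 c2@6 c3@8, authorship .....1.2.3
After op 6 (insert('e')): buffer="elsvuevjehjeij" (len 14), cursors c4@1 c1@6 c2@9 c3@12, authorship 4....1.12.23.3
After op 7 (delete): buffer="lsvuvjhjij" (len 10), cursors c4@0 c1@4 c2@6 c3@8, authorship .....1.2.3

Answer: 4 6 8 0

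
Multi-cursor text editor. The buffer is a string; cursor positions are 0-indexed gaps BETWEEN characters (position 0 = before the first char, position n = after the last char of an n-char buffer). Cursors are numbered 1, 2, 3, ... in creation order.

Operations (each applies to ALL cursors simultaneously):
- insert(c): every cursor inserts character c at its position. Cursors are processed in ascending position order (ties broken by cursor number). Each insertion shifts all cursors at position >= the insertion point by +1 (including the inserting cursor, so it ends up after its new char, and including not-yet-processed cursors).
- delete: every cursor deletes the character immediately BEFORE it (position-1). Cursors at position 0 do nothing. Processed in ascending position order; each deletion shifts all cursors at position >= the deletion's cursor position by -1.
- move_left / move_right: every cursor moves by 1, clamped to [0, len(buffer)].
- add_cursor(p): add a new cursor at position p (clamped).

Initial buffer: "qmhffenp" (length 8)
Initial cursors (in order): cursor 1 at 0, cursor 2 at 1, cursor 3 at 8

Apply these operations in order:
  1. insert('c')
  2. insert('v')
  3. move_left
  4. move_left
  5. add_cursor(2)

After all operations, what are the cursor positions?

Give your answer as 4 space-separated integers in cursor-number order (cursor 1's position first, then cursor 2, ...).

After op 1 (insert('c')): buffer="cqcmhffenpc" (len 11), cursors c1@1 c2@3 c3@11, authorship 1.2.......3
After op 2 (insert('v')): buffer="cvqcvmhffenpcv" (len 14), cursors c1@2 c2@5 c3@14, authorship 11.22.......33
After op 3 (move_left): buffer="cvqcvmhffenpcv" (len 14), cursors c1@1 c2@4 c3@13, authorship 11.22.......33
After op 4 (move_left): buffer="cvqcvmhffenpcv" (len 14), cursors c1@0 c2@3 c3@12, authorship 11.22.......33
After op 5 (add_cursor(2)): buffer="cvqcvmhffenpcv" (len 14), cursors c1@0 c4@2 c2@3 c3@12, authorship 11.22.......33

Answer: 0 3 12 2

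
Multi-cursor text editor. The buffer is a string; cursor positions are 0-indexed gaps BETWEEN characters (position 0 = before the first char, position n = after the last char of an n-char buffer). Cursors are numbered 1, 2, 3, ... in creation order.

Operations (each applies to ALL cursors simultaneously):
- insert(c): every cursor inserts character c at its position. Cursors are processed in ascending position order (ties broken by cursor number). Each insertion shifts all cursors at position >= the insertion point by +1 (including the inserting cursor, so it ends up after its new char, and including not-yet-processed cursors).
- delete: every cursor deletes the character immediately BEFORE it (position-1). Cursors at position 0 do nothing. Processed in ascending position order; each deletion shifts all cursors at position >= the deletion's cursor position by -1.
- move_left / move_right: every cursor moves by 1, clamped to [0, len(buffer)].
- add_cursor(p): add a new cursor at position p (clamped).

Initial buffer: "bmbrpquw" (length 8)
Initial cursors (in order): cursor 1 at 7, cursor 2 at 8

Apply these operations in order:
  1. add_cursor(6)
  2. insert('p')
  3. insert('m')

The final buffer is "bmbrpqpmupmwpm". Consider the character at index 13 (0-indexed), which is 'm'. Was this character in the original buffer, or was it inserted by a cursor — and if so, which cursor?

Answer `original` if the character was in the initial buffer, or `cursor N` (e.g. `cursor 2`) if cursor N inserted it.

Answer: cursor 2

Derivation:
After op 1 (add_cursor(6)): buffer="bmbrpquw" (len 8), cursors c3@6 c1@7 c2@8, authorship ........
After op 2 (insert('p')): buffer="bmbrpqpupwp" (len 11), cursors c3@7 c1@9 c2@11, authorship ......3.1.2
After op 3 (insert('m')): buffer="bmbrpqpmupmwpm" (len 14), cursors c3@8 c1@11 c2@14, authorship ......33.11.22
Authorship (.=original, N=cursor N): . . . . . . 3 3 . 1 1 . 2 2
Index 13: author = 2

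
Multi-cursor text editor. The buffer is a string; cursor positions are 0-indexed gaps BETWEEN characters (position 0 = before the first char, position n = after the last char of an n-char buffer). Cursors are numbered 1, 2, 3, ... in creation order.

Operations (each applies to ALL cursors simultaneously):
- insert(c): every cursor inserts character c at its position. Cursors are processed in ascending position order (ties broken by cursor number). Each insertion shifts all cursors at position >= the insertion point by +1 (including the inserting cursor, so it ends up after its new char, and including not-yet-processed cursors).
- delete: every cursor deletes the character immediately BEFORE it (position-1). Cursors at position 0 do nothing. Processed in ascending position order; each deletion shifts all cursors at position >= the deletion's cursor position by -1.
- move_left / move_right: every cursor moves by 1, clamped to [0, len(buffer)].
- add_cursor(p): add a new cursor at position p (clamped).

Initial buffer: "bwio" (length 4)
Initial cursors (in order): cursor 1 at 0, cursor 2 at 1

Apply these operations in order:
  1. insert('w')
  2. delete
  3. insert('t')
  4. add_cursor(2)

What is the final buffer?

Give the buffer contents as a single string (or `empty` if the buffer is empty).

Answer: tbtwio

Derivation:
After op 1 (insert('w')): buffer="wbwwio" (len 6), cursors c1@1 c2@3, authorship 1.2...
After op 2 (delete): buffer="bwio" (len 4), cursors c1@0 c2@1, authorship ....
After op 3 (insert('t')): buffer="tbtwio" (len 6), cursors c1@1 c2@3, authorship 1.2...
After op 4 (add_cursor(2)): buffer="tbtwio" (len 6), cursors c1@1 c3@2 c2@3, authorship 1.2...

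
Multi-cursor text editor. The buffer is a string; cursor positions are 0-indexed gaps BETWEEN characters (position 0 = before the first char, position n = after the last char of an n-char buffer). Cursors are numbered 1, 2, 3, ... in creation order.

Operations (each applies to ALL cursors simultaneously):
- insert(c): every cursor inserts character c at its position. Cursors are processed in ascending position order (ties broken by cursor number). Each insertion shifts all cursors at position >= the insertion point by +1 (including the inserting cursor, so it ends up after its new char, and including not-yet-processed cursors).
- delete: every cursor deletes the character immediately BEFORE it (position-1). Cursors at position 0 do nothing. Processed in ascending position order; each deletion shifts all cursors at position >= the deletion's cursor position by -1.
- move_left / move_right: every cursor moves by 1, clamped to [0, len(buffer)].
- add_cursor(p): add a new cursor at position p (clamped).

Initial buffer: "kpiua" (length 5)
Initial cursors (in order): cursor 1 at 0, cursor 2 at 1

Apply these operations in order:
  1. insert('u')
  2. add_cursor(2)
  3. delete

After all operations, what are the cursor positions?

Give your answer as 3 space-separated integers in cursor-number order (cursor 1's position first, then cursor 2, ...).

After op 1 (insert('u')): buffer="ukupiua" (len 7), cursors c1@1 c2@3, authorship 1.2....
After op 2 (add_cursor(2)): buffer="ukupiua" (len 7), cursors c1@1 c3@2 c2@3, authorship 1.2....
After op 3 (delete): buffer="piua" (len 4), cursors c1@0 c2@0 c3@0, authorship ....

Answer: 0 0 0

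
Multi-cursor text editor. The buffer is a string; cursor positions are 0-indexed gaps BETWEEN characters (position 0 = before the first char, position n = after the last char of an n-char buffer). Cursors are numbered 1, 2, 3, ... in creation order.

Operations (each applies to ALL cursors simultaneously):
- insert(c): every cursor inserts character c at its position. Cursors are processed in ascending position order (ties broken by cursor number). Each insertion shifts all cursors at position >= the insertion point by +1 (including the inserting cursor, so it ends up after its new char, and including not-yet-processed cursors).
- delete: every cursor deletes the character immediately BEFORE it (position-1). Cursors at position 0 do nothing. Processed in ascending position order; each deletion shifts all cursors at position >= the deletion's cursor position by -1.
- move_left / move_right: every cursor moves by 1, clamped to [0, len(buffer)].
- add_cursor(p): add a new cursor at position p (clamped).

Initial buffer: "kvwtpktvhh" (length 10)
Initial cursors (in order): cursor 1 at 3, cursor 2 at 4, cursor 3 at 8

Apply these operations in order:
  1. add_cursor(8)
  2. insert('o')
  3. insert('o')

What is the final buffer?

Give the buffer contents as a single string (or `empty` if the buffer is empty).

After op 1 (add_cursor(8)): buffer="kvwtpktvhh" (len 10), cursors c1@3 c2@4 c3@8 c4@8, authorship ..........
After op 2 (insert('o')): buffer="kvwotopktvoohh" (len 14), cursors c1@4 c2@6 c3@12 c4@12, authorship ...1.2....34..
After op 3 (insert('o')): buffer="kvwootoopktvoooohh" (len 18), cursors c1@5 c2@8 c3@16 c4@16, authorship ...11.22....3434..

Answer: kvwootoopktvoooohh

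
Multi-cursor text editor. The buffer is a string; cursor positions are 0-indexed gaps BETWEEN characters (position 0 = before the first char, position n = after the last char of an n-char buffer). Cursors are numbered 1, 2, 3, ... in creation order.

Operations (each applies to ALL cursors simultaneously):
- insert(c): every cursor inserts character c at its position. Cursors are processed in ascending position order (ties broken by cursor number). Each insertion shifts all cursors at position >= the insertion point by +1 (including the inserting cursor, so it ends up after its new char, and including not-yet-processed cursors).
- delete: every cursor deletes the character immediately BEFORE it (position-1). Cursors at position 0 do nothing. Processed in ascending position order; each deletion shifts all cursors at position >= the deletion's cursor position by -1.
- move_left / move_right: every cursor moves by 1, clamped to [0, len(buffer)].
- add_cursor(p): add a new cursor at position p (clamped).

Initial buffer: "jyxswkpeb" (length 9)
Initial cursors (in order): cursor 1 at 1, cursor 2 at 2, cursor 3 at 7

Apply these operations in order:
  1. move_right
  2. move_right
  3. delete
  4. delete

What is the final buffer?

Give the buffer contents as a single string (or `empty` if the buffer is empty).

After op 1 (move_right): buffer="jyxswkpeb" (len 9), cursors c1@2 c2@3 c3@8, authorship .........
After op 2 (move_right): buffer="jyxswkpeb" (len 9), cursors c1@3 c2@4 c3@9, authorship .........
After op 3 (delete): buffer="jywkpe" (len 6), cursors c1@2 c2@2 c3@6, authorship ......
After op 4 (delete): buffer="wkp" (len 3), cursors c1@0 c2@0 c3@3, authorship ...

Answer: wkp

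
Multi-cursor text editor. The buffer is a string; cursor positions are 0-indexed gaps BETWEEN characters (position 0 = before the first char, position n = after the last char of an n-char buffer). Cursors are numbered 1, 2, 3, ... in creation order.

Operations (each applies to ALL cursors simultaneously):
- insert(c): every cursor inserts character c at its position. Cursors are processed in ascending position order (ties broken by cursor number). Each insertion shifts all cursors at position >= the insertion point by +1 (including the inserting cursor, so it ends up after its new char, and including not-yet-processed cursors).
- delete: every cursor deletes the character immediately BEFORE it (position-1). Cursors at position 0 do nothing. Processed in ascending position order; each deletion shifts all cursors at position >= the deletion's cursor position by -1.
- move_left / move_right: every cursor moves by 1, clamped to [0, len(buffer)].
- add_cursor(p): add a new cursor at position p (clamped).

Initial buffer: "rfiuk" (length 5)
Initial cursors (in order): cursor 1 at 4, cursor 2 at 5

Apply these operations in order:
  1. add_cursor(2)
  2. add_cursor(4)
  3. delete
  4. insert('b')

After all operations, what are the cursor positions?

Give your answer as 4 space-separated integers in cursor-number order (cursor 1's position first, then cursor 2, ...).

After op 1 (add_cursor(2)): buffer="rfiuk" (len 5), cursors c3@2 c1@4 c2@5, authorship .....
After op 2 (add_cursor(4)): buffer="rfiuk" (len 5), cursors c3@2 c1@4 c4@4 c2@5, authorship .....
After op 3 (delete): buffer="r" (len 1), cursors c1@1 c2@1 c3@1 c4@1, authorship .
After op 4 (insert('b')): buffer="rbbbb" (len 5), cursors c1@5 c2@5 c3@5 c4@5, authorship .1234

Answer: 5 5 5 5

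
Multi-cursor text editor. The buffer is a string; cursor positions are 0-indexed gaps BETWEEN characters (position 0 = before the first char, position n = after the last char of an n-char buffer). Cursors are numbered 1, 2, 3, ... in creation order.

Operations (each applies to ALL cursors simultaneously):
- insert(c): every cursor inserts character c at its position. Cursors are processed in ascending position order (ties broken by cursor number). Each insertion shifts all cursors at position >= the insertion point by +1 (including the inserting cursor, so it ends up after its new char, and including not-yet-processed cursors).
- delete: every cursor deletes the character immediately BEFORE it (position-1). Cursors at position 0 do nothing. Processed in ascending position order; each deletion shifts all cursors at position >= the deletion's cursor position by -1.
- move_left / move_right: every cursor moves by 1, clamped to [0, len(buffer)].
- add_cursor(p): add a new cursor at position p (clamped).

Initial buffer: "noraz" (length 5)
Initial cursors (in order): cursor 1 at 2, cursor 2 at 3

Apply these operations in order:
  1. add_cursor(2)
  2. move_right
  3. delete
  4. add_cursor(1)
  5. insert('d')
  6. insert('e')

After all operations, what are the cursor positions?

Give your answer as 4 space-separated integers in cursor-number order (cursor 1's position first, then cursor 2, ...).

After op 1 (add_cursor(2)): buffer="noraz" (len 5), cursors c1@2 c3@2 c2@3, authorship .....
After op 2 (move_right): buffer="noraz" (len 5), cursors c1@3 c3@3 c2@4, authorship .....
After op 3 (delete): buffer="nz" (len 2), cursors c1@1 c2@1 c3@1, authorship ..
After op 4 (add_cursor(1)): buffer="nz" (len 2), cursors c1@1 c2@1 c3@1 c4@1, authorship ..
After op 5 (insert('d')): buffer="nddddz" (len 6), cursors c1@5 c2@5 c3@5 c4@5, authorship .1234.
After op 6 (insert('e')): buffer="nddddeeeez" (len 10), cursors c1@9 c2@9 c3@9 c4@9, authorship .12341234.

Answer: 9 9 9 9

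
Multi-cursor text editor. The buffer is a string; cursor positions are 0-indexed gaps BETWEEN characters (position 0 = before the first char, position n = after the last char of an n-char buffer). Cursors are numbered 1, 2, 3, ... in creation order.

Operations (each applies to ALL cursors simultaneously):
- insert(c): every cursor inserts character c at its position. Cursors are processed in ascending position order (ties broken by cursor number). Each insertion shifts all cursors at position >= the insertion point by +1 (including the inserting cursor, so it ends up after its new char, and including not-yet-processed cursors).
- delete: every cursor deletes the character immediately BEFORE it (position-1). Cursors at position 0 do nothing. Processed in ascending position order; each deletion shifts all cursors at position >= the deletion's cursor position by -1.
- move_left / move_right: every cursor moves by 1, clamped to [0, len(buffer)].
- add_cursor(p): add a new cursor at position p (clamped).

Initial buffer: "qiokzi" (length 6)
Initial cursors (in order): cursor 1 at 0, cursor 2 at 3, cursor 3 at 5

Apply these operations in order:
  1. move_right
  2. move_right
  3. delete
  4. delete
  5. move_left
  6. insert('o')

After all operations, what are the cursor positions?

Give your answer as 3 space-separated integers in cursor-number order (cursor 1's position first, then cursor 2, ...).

After op 1 (move_right): buffer="qiokzi" (len 6), cursors c1@1 c2@4 c3@6, authorship ......
After op 2 (move_right): buffer="qiokzi" (len 6), cursors c1@2 c2@5 c3@6, authorship ......
After op 3 (delete): buffer="qok" (len 3), cursors c1@1 c2@3 c3@3, authorship ...
After op 4 (delete): buffer="" (len 0), cursors c1@0 c2@0 c3@0, authorship 
After op 5 (move_left): buffer="" (len 0), cursors c1@0 c2@0 c3@0, authorship 
After op 6 (insert('o')): buffer="ooo" (len 3), cursors c1@3 c2@3 c3@3, authorship 123

Answer: 3 3 3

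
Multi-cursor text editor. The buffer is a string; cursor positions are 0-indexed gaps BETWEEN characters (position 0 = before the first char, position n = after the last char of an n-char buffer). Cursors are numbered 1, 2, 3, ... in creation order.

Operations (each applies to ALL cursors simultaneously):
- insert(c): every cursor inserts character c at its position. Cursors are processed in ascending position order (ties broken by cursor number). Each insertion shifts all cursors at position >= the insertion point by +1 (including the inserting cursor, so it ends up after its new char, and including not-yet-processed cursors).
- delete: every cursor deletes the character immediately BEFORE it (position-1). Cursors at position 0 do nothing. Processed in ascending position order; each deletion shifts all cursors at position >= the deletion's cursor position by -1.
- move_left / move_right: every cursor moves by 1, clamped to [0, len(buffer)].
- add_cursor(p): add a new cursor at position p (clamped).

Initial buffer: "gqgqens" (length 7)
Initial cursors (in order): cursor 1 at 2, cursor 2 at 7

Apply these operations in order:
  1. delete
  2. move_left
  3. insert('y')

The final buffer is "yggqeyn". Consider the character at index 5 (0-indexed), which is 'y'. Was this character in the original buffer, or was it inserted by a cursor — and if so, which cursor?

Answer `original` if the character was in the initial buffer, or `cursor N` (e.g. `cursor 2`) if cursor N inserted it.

After op 1 (delete): buffer="ggqen" (len 5), cursors c1@1 c2@5, authorship .....
After op 2 (move_left): buffer="ggqen" (len 5), cursors c1@0 c2@4, authorship .....
After op 3 (insert('y')): buffer="yggqeyn" (len 7), cursors c1@1 c2@6, authorship 1....2.
Authorship (.=original, N=cursor N): 1 . . . . 2 .
Index 5: author = 2

Answer: cursor 2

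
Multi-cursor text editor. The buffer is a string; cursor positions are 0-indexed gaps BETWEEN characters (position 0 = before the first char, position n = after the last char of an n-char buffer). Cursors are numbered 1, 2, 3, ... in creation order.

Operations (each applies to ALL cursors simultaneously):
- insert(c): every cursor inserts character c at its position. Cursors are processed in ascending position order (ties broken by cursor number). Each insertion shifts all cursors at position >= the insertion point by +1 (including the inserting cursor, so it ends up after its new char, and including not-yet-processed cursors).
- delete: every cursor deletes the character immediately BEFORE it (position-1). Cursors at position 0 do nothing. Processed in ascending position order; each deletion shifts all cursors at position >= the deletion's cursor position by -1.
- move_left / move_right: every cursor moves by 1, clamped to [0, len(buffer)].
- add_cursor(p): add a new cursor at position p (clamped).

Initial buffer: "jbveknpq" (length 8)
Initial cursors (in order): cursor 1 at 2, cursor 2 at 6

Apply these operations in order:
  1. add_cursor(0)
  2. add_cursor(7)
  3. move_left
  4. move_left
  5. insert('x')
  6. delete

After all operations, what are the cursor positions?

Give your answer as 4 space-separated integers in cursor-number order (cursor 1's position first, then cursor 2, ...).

Answer: 0 4 0 5

Derivation:
After op 1 (add_cursor(0)): buffer="jbveknpq" (len 8), cursors c3@0 c1@2 c2@6, authorship ........
After op 2 (add_cursor(7)): buffer="jbveknpq" (len 8), cursors c3@0 c1@2 c2@6 c4@7, authorship ........
After op 3 (move_left): buffer="jbveknpq" (len 8), cursors c3@0 c1@1 c2@5 c4@6, authorship ........
After op 4 (move_left): buffer="jbveknpq" (len 8), cursors c1@0 c3@0 c2@4 c4@5, authorship ........
After op 5 (insert('x')): buffer="xxjbvexkxnpq" (len 12), cursors c1@2 c3@2 c2@7 c4@9, authorship 13....2.4...
After op 6 (delete): buffer="jbveknpq" (len 8), cursors c1@0 c3@0 c2@4 c4@5, authorship ........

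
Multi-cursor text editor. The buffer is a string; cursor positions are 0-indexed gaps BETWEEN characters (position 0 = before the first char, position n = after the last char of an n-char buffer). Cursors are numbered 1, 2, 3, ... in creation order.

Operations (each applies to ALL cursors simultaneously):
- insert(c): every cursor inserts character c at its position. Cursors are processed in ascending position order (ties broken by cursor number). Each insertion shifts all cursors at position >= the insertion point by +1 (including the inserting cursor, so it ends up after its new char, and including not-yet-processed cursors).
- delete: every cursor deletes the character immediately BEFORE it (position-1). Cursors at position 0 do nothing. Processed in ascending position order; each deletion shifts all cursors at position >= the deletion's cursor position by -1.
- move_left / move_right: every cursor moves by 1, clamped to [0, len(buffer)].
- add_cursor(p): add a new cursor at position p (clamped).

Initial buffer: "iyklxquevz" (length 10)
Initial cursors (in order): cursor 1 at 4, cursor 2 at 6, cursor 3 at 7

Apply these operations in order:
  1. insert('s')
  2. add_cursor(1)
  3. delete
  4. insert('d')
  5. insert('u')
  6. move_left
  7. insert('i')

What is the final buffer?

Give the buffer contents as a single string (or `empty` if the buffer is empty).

Answer: diuykldiuxqdiuudiuevz

Derivation:
After op 1 (insert('s')): buffer="iyklsxqsusevz" (len 13), cursors c1@5 c2@8 c3@10, authorship ....1..2.3...
After op 2 (add_cursor(1)): buffer="iyklsxqsusevz" (len 13), cursors c4@1 c1@5 c2@8 c3@10, authorship ....1..2.3...
After op 3 (delete): buffer="yklxquevz" (len 9), cursors c4@0 c1@3 c2@5 c3@6, authorship .........
After op 4 (insert('d')): buffer="dykldxqdudevz" (len 13), cursors c4@1 c1@5 c2@8 c3@10, authorship 4...1..2.3...
After op 5 (insert('u')): buffer="duyklduxqduuduevz" (len 17), cursors c4@2 c1@7 c2@11 c3@14, authorship 44...11..22.33...
After op 6 (move_left): buffer="duyklduxqduuduevz" (len 17), cursors c4@1 c1@6 c2@10 c3@13, authorship 44...11..22.33...
After op 7 (insert('i')): buffer="diuykldiuxqdiuudiuevz" (len 21), cursors c4@2 c1@8 c2@13 c3@17, authorship 444...111..222.333...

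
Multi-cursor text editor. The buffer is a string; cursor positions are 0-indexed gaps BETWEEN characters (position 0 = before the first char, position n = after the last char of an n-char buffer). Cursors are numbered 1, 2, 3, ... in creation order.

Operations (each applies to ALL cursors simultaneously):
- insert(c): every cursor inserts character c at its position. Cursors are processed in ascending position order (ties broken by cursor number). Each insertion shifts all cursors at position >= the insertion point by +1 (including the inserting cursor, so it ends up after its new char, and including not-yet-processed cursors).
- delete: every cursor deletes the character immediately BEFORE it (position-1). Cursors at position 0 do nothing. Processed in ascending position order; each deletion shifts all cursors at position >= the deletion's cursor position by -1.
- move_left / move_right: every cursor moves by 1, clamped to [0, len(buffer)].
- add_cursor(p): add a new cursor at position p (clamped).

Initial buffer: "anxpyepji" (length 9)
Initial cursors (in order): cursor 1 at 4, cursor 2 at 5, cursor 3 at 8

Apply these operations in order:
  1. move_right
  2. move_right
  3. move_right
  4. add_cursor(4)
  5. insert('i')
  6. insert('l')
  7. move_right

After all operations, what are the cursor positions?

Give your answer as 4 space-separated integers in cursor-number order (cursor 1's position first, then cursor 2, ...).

After op 1 (move_right): buffer="anxpyepji" (len 9), cursors c1@5 c2@6 c3@9, authorship .........
After op 2 (move_right): buffer="anxpyepji" (len 9), cursors c1@6 c2@7 c3@9, authorship .........
After op 3 (move_right): buffer="anxpyepji" (len 9), cursors c1@7 c2@8 c3@9, authorship .........
After op 4 (add_cursor(4)): buffer="anxpyepji" (len 9), cursors c4@4 c1@7 c2@8 c3@9, authorship .........
After op 5 (insert('i')): buffer="anxpiyepijiii" (len 13), cursors c4@5 c1@9 c2@11 c3@13, authorship ....4...1.2.3
After op 6 (insert('l')): buffer="anxpilyepiljiliil" (len 17), cursors c4@6 c1@11 c2@14 c3@17, authorship ....44...11.22.33
After op 7 (move_right): buffer="anxpilyepiljiliil" (len 17), cursors c4@7 c1@12 c2@15 c3@17, authorship ....44...11.22.33

Answer: 12 15 17 7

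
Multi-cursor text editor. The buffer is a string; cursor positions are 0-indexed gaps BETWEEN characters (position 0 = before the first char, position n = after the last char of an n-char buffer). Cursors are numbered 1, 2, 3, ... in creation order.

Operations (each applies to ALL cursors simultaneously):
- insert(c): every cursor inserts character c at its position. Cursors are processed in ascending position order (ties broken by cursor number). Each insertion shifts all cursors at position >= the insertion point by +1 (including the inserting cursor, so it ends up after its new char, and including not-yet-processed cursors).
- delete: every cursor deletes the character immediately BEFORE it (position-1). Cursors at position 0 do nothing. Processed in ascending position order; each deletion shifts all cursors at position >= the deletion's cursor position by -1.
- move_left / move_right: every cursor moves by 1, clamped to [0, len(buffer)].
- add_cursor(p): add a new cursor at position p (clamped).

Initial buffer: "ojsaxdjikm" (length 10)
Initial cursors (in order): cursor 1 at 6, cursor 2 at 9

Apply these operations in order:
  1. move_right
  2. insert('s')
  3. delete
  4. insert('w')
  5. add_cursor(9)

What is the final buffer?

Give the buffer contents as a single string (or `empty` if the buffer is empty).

Answer: ojsaxdjwikmw

Derivation:
After op 1 (move_right): buffer="ojsaxdjikm" (len 10), cursors c1@7 c2@10, authorship ..........
After op 2 (insert('s')): buffer="ojsaxdjsikms" (len 12), cursors c1@8 c2@12, authorship .......1...2
After op 3 (delete): buffer="ojsaxdjikm" (len 10), cursors c1@7 c2@10, authorship ..........
After op 4 (insert('w')): buffer="ojsaxdjwikmw" (len 12), cursors c1@8 c2@12, authorship .......1...2
After op 5 (add_cursor(9)): buffer="ojsaxdjwikmw" (len 12), cursors c1@8 c3@9 c2@12, authorship .......1...2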